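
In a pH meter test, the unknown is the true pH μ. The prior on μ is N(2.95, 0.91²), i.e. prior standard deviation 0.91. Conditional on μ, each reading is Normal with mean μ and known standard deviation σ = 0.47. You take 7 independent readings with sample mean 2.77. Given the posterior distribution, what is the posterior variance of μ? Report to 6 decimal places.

0.030399

For Normal data with known variance σ², a Normal(μ₀, σ₀²) prior on μ is conjugate. Posterior precision = 1/σ₀² + n/σ²; posterior mean is the precision-weighted average of μ₀ and x̄.
σ₀² = 0.91² = 0.8281, σ² = 0.47² = 0.2209; σ² + n·σ₀² = 0.2209 + 7·0.8281 = 6.0176.
Posterior precision = 1/σ₀² + n/σ² = 1/0.8281 + 7/0.2209 = (σ² + n·σ₀²)/(σ₀²σ²) = 6.0176/(0.8281·0.2209); posterior variance σₙ² = σ₀²σ²/(σ² + n·σ₀²) = 0.8281·0.2209/6.0176 = 0.030399.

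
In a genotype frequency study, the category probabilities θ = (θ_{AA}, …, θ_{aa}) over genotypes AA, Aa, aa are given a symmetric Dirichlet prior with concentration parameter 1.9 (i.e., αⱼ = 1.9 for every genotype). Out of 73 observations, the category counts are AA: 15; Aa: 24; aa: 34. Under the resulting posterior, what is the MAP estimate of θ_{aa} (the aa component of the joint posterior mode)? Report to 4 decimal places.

0.4610

The Dirichlet prior is conjugate to the Multinomial likelihood: each posterior αⱼ = prior αⱼ + observed count nⱼ.
Posterior concentration: (16.9, 25.9, 35.9), total = 78.7.
Joint mode component: (α_{aa}−1)/(Σα−K) = 34.9/75.7 = 0.4610.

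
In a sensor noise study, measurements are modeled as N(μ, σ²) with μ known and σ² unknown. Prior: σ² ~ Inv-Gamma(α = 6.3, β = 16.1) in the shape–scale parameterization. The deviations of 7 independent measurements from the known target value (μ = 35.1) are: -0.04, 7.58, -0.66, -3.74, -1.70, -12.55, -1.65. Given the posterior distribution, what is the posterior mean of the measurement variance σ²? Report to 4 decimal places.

With known mean μ and an Inverse-Gamma(α, β) prior on σ², the Normal likelihood is conjugate: posterior is Inv-Gamma(α + n/2, β + Σ(xᵢ−μ)²/2).
Σ(xᵢ−μ)² = (-0.04)² + (7.58)² + (-0.66)² + (-3.74)² + (-1.70)² + (-12.55)² + (-1.65)² = 234.9962.
Posterior: Inv-Gamma(6.3 + 7/2, 16.1 + 234.9962/2) = Inv-Gamma(9.80, 133.59810).
E[σ²|data] = β/(α−1) = 133.59810/8.80 = 15.1816.

15.1816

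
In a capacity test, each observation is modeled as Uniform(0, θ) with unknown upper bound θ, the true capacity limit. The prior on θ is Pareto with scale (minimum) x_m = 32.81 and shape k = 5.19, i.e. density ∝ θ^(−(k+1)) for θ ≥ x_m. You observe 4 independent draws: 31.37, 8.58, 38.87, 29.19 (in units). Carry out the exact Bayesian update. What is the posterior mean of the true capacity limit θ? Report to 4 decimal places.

43.6160

A Pareto(scale x_m, shape k) prior on the upper bound θ of Uniform(0, θ) is conjugate: posterior is Pareto(max(x_m, max xᵢ), k + n).
Sample maximum = 38.87; prior scale x_m = 32.81 → posterior scale = max = 38.87.
Posterior shape = 5.19 + 4 = 9.19.
E[θ|data] = k·x_m/(k−1) = 9.19·38.87/8.19 = 43.6160.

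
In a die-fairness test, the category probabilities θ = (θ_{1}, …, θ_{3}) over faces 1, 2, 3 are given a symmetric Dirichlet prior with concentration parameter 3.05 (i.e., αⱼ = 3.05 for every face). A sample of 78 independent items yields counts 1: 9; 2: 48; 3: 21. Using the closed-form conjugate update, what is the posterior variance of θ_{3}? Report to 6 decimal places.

The Dirichlet prior is conjugate to the Multinomial likelihood: each posterior αⱼ = prior αⱼ + observed count nⱼ.
Posterior concentration: (12.05, 51.05, 24.05), total = 87.15.
Var[θ_j] = α_j(Σα−α_j)/((Σα)²(Σα+1)) = 24.05·63.10/(87.15²·88.15) = 0.002267.

0.002267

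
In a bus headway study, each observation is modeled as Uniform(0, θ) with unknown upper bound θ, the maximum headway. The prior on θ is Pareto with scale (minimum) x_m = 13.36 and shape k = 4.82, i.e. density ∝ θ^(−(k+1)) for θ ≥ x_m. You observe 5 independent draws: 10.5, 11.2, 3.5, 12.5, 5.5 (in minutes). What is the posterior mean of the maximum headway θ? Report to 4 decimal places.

14.8747

A Pareto(scale x_m, shape k) prior on the upper bound θ of Uniform(0, θ) is conjugate: posterior is Pareto(max(x_m, max xᵢ), k + n).
Sample maximum = 12.5; prior scale x_m = 13.36 → posterior scale = max = 13.36.
Posterior shape = 4.82 + 5 = 9.82.
E[θ|data] = k·x_m/(k−1) = 9.82·13.36/8.82 = 14.8747.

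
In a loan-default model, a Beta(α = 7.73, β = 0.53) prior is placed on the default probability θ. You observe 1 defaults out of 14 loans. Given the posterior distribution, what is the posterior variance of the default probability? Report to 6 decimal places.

The Beta prior is conjugate to a Binomial/Bernoulli likelihood; the update adds successes to α and failures to β.
Posterior: Beta(α+k, β+n−k) = Beta(7.73+1, 0.53+13) = Beta(8.73, 13.53).
Var = αβ/((α+β)²(α+β+1)) = 8.73·13.53/(22.26²·23.26) = 0.010248.

0.010248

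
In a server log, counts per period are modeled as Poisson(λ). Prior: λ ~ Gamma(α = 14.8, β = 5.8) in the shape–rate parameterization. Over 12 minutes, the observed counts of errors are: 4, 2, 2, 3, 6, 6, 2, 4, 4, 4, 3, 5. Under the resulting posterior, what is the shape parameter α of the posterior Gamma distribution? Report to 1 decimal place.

59.8

With a Gamma(shape α, rate β) prior, the Poisson likelihood is conjugate: the posterior is Gamma(α + ΣXᵢ, β + n).
Sum of counts S = 45 over n = 12 minutes.
Posterior: Gamma(α+S, β+n) = Gamma(14.8+45, 5.8+12) = Gamma(59.8, 17.8).
Posterior α = 59.8.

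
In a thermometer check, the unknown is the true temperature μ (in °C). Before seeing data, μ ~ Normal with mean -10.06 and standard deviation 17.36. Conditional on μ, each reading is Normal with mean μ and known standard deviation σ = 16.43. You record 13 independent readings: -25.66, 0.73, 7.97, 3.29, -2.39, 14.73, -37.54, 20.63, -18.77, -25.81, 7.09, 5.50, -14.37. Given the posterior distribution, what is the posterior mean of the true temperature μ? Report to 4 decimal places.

For Normal data with known variance σ², a Normal(μ₀, σ₀²) prior on μ is conjugate. Posterior precision = 1/σ₀² + n/σ²; posterior mean is the precision-weighted average of μ₀ and x̄.
Σxᵢ = (-25.66) + 0.73 + 7.97 + 3.29 + (-2.39) + 14.73 + (-37.54) + 20.63 + (-18.77) + (-25.81) + 7.09 + 5.50 + (-14.37) = -64.6, so n·x̄ = -64.6.
σ₀² = 17.36² = 301.3696, σ² = 16.43² = 269.9449; σ² + n·σ₀² = 269.9449 + 13·301.3696 = 4187.7497.
Posterior mean = (μ₀/σ₀² + n·x̄/σ²)/(1/σ₀² + n/σ²) = (σ²·μ₀ + σ₀²·n·x̄)/(σ² + n·σ₀²) = (269.9449·(-10.06) + 301.3696·(-64.6))/4187.7497 = -22184.121854/4187.7497 = -5.2974.

-5.2974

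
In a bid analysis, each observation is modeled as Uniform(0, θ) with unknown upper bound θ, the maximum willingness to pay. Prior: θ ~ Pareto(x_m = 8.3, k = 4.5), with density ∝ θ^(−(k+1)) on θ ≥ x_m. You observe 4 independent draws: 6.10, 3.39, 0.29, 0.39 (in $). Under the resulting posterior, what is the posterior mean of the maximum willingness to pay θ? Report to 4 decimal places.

9.4067

A Pareto(scale x_m, shape k) prior on the upper bound θ of Uniform(0, θ) is conjugate: posterior is Pareto(max(x_m, max xᵢ), k + n).
Sample maximum = 6.10; prior scale x_m = 8.3 → posterior scale = max = 8.30.
Posterior shape = 4.5 + 4 = 8.5.
E[θ|data] = k·x_m/(k−1) = 8.5·8.30/7.5 = 9.4067.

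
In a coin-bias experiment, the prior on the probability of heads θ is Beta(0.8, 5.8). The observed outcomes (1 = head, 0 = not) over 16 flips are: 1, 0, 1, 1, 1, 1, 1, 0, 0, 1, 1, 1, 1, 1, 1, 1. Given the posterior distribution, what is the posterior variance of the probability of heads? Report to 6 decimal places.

0.010075

The Beta prior is conjugate to a Binomial/Bernoulli likelihood; the update adds successes to α and failures to β.
Posterior: Beta(α+k, β+n−k) = Beta(0.8+13, 5.8+3) = Beta(13.8, 8.8).
Var = αβ/((α+β)²(α+β+1)) = 13.8·8.8/(22.6²·23.6) = 0.010075.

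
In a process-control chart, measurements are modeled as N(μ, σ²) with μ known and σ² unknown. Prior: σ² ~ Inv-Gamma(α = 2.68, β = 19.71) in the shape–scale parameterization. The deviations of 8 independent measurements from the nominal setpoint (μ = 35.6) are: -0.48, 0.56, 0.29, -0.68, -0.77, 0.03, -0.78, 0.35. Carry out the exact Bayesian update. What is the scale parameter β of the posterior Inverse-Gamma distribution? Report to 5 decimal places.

With known mean μ and an Inverse-Gamma(α, β) prior on σ², the Normal likelihood is conjugate: posterior is Inv-Gamma(α + n/2, β + Σ(xᵢ−μ)²/2).
Σ(xᵢ−μ)² = (-0.48)² + (0.56)² + (0.29)² + (-0.68)² + (-0.77)² + (0.03)² + (-0.78)² + (0.35)² = 2.4152.
Posterior: Inv-Gamma(2.68 + 8/2, 19.71 + 2.4152/2) = Inv-Gamma(6.68, 20.91760).
Posterior β = 20.91760.

20.91760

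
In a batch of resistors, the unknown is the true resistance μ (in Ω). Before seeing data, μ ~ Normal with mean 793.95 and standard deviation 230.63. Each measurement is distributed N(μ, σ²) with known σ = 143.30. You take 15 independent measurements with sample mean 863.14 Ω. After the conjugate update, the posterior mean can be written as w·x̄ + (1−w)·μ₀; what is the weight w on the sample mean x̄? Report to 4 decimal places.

For Normal data with known variance σ², a Normal(μ₀, σ₀²) prior on μ is conjugate. Posterior precision = 1/σ₀² + n/σ²; posterior mean is the precision-weighted average of μ₀ and x̄.
σ₀² = 230.63² = 53190.1969, σ² = 143.30² = 20534.89. Prior precision 1/σ₀² = 1/53190.1969; data precision n/σ² = 15/20534.89.
w = (n/σ²)/(1/σ₀² + n/σ²) = n·σ₀²/(σ² + n·σ₀²) = 15·53190.1969/(20534.89 + 15·53190.1969) = 797852.9535/818387.8435 = 0.9749.

0.9749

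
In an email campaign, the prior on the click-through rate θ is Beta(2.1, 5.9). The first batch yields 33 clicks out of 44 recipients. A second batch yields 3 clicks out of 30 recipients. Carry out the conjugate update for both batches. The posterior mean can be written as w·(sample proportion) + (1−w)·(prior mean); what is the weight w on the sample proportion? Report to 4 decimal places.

0.9024

The Beta prior is conjugate to a Binomial/Bernoulli likelihood; the update adds successes to α and failures to β.
Total number of recipients: n = 44 + 30 = 74.
Posterior mean = (α₀+k)/(α₀+β₀+n) = [n/(α₀+β₀+n)]·(k/n) + [(α₀+β₀)/(α₀+β₀+n)]·α₀/(α₀+β₀), so only n and the prior enter the weight.
The weight on the data is w = n/(α₀+β₀+n) = 74/(2.1+5.9+74) = 74/82.0 = 0.9024.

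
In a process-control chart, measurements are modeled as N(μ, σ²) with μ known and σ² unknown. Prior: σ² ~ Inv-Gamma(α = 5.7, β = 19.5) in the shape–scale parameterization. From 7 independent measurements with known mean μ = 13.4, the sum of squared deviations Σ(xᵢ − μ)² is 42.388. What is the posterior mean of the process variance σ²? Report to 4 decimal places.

With known mean μ and an Inverse-Gamma(α, β) prior on σ², the Normal likelihood is conjugate: posterior is Inv-Gamma(α + n/2, β + Σ(xᵢ−μ)²/2).
Posterior: Inv-Gamma(5.7 + 7/2, 19.5 + 42.388/2) = Inv-Gamma(9.20, 40.6940).
E[σ²|data] = β/(α−1) = 40.6940/8.20 = 4.9627.

4.9627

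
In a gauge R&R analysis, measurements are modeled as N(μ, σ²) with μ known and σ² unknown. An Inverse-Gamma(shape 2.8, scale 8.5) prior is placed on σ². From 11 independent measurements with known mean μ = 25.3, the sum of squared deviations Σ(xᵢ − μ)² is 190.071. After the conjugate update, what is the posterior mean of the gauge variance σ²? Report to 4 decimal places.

14.1829

With known mean μ and an Inverse-Gamma(α, β) prior on σ², the Normal likelihood is conjugate: posterior is Inv-Gamma(α + n/2, β + Σ(xᵢ−μ)²/2).
Posterior: Inv-Gamma(2.8 + 11/2, 8.5 + 190.071/2) = Inv-Gamma(8.30, 103.5355).
E[σ²|data] = β/(α−1) = 103.5355/7.30 = 14.1829.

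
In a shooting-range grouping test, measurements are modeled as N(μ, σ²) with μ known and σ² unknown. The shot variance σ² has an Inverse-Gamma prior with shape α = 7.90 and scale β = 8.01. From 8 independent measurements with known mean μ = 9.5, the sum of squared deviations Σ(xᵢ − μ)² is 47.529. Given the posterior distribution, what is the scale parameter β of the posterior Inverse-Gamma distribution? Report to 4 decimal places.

With known mean μ and an Inverse-Gamma(α, β) prior on σ², the Normal likelihood is conjugate: posterior is Inv-Gamma(α + n/2, β + Σ(xᵢ−μ)²/2).
Posterior: Inv-Gamma(7.90 + 8/2, 8.01 + 47.529/2) = Inv-Gamma(11.90, 31.7745).
Posterior β = 31.7745.

31.7745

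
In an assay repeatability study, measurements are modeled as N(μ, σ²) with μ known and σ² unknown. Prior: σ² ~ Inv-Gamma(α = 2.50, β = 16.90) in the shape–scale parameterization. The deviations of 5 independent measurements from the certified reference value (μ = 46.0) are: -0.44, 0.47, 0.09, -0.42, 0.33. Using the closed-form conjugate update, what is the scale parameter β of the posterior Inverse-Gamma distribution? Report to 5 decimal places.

17.25395

With known mean μ and an Inverse-Gamma(α, β) prior on σ², the Normal likelihood is conjugate: posterior is Inv-Gamma(α + n/2, β + Σ(xᵢ−μ)²/2).
Σ(xᵢ−μ)² = (-0.44)² + (0.47)² + (0.09)² + (-0.42)² + (0.33)² = 0.7079.
Posterior: Inv-Gamma(2.50 + 5/2, 16.90 + 0.7079/2) = Inv-Gamma(5.00, 17.25395).
Posterior β = 17.25395.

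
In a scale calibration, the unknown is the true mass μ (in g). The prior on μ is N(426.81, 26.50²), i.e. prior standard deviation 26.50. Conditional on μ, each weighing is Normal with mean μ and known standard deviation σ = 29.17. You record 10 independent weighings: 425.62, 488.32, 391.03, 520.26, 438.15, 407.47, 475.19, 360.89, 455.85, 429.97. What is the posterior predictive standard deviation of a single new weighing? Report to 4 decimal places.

30.4431

For Normal data with known variance σ², a Normal(μ₀, σ₀²) prior on μ is conjugate. Posterior precision = 1/σ₀² + n/σ²; posterior mean is the precision-weighted average of μ₀ and x̄.
σ₀² = 26.50² = 702.25, σ² = 29.17² = 850.8889; σ² + n·σ₀² = 850.8889 + 10·702.25 = 7873.3889.
Posterior precision = 1/σ₀² + n/σ² = 1/702.25 + 10/850.8889 = (σ² + n·σ₀²)/(σ₀²σ²) = 7873.3889/(702.25·850.8889); posterior variance σₙ² = σ₀²σ²/(σ² + n·σ₀²) = 702.25·850.8889/7873.3889 = 75.893207.
Predictive variance for one new observation = σₙ² + σ² = 702.25·850.8889/7873.3889 + 850.8889 = σ²·(σ₀² + 7873.3889)/7873.3889 = 850.8889·8575.6389/7873.3889 = 926.782107; SD = √(850.8889·8575.6389/7873.3889) = 30.4431.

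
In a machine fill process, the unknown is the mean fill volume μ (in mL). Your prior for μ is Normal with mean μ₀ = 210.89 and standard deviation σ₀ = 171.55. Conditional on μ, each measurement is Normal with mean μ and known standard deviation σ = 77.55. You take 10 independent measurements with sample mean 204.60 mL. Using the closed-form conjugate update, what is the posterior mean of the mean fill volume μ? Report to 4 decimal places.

For Normal data with known variance σ², a Normal(μ₀, σ₀²) prior on μ is conjugate. Posterior precision = 1/σ₀² + n/σ²; posterior mean is the precision-weighted average of μ₀ and x̄.
n·x̄ = 10·204.60 = 2046.
σ₀² = 171.55² = 29429.4025, σ² = 77.55² = 6014.0025; σ² + n·σ₀² = 6014.0025 + 10·29429.4025 = 300308.0275.
Posterior mean = (μ₀/σ₀² + n·x̄/σ²)/(1/σ₀² + n/σ²) = (σ²·μ₀ + σ₀²·n·x̄)/(σ² + n·σ₀²) = (6014.0025·210.89 + 29429.4025·2046)/300308.0275 = 61480850.502225/300308.0275 = 204.7260.

204.7260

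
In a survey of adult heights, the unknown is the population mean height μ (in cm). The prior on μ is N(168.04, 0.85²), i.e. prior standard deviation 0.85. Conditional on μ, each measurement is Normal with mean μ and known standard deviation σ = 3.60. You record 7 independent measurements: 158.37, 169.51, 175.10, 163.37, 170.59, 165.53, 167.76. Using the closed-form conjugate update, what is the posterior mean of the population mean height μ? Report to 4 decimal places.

For Normal data with known variance σ², a Normal(μ₀, σ₀²) prior on μ is conjugate. Posterior precision = 1/σ₀² + n/σ²; posterior mean is the precision-weighted average of μ₀ and x̄.
Σxᵢ = 158.37 + 169.51 + 175.10 + 163.37 + 170.59 + 165.53 + 167.76 = 1170.23, so n·x̄ = 1170.23.
σ₀² = 0.85² = 0.7225, σ² = 3.60² = 12.96; σ² + n·σ₀² = 12.96 + 7·0.7225 = 18.0175.
Posterior mean = (μ₀/σ₀² + n·x̄/σ²)/(1/σ₀² + n/σ²) = (σ²·μ₀ + σ₀²·n·x̄)/(σ² + n·σ₀²) = (12.96·168.04 + 0.7225·1170.23)/18.0175 = 3023.289575/18.0175 = 167.7974.

167.7974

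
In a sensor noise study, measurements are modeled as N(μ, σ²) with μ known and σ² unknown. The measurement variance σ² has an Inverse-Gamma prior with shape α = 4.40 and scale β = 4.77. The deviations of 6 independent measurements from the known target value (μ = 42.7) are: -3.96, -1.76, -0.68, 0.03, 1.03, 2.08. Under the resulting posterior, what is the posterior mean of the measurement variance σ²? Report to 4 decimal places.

2.6695

With known mean μ and an Inverse-Gamma(α, β) prior on σ², the Normal likelihood is conjugate: posterior is Inv-Gamma(α + n/2, β + Σ(xᵢ−μ)²/2).
Σ(xᵢ−μ)² = (-3.96)² + (-1.76)² + (-0.68)² + (0.03)² + (1.03)² + (2.08)² = 24.6298.
Posterior: Inv-Gamma(4.40 + 6/2, 4.77 + 24.6298/2) = Inv-Gamma(7.40, 17.08490).
E[σ²|data] = β/(α−1) = 17.08490/6.40 = 2.6695.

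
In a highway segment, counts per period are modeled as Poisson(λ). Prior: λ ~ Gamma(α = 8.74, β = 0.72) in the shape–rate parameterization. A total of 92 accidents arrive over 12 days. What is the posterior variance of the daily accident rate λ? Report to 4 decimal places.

0.6226

With a Gamma(shape α, rate β) prior, the Poisson likelihood is conjugate: the posterior is Gamma(α + ΣXᵢ, β + n).
Posterior: Gamma(α+S, β+n) = Gamma(8.74+92, 0.72+12) = Gamma(100.74, 12.72).
Var = α/β² = 100.74/12.72² = 0.6226.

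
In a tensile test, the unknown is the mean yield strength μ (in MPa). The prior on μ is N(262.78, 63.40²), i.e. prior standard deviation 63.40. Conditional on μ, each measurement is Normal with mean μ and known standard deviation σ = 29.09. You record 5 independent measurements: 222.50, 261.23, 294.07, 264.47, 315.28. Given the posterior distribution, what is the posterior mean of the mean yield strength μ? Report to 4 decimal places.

271.1573

For Normal data with known variance σ², a Normal(μ₀, σ₀²) prior on μ is conjugate. Posterior precision = 1/σ₀² + n/σ²; posterior mean is the precision-weighted average of μ₀ and x̄.
Σxᵢ = 222.50 + 261.23 + 294.07 + 264.47 + 315.28 = 1357.55, so n·x̄ = 1357.55.
σ₀² = 63.40² = 4019.56, σ² = 29.09² = 846.2281; σ² + n·σ₀² = 846.2281 + 5·4019.56 = 20944.0281.
Posterior mean = (μ₀/σ₀² + n·x̄/σ²)/(1/σ₀² + n/σ²) = (σ²·μ₀ + σ₀²·n·x̄)/(σ² + n·σ₀²) = (846.2281·262.78 + 4019.56·1357.55)/20944.0281 = 5679125.498118/20944.0281 = 271.1573.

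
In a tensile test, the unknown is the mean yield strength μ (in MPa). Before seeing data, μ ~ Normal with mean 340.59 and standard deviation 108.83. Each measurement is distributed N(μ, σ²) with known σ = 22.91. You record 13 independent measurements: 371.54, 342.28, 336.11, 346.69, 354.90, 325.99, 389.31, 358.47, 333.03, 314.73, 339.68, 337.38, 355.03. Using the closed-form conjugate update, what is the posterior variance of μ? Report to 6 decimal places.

40.237306

For Normal data with known variance σ², a Normal(μ₀, σ₀²) prior on μ is conjugate. Posterior precision = 1/σ₀² + n/σ²; posterior mean is the precision-weighted average of μ₀ and x̄.
σ₀² = 108.83² = 11843.9689, σ² = 22.91² = 524.8681; σ² + n·σ₀² = 524.8681 + 13·11843.9689 = 154496.4638.
Posterior precision = 1/σ₀² + n/σ² = 1/11843.9689 + 13/524.8681 = (σ² + n·σ₀²)/(σ₀²σ²) = 154496.4638/(11843.9689·524.8681); posterior variance σₙ² = σ₀²σ²/(σ² + n·σ₀²) = 11843.9689·524.8681/154496.4638 = 40.237306.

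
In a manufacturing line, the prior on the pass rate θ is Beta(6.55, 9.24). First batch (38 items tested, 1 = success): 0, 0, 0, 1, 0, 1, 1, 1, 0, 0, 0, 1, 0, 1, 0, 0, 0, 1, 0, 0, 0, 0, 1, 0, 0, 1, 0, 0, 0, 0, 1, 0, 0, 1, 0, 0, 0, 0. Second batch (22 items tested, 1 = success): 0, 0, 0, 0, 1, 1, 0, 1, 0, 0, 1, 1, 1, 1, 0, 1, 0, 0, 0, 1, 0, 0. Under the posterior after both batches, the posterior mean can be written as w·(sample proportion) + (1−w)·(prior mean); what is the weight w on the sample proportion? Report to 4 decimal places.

The Beta prior is conjugate to a Binomial/Bernoulli likelihood; the update adds successes to α and failures to β.
Total number of items tested: n = 38 + 22 = 60.
Posterior mean = (α₀+k)/(α₀+β₀+n) = [n/(α₀+β₀+n)]·(k/n) + [(α₀+β₀)/(α₀+β₀+n)]·α₀/(α₀+β₀), so only n and the prior enter the weight.
The weight on the data is w = n/(α₀+β₀+n) = 60/(6.55+9.24+60) = 60/75.79 = 0.7917.

0.7917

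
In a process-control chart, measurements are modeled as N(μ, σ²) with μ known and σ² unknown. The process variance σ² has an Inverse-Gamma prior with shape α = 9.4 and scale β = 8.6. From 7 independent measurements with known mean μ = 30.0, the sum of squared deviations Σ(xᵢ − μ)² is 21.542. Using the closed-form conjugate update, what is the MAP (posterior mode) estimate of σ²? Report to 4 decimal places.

With known mean μ and an Inverse-Gamma(α, β) prior on σ², the Normal likelihood is conjugate: posterior is Inv-Gamma(α + n/2, β + Σ(xᵢ−μ)²/2).
Posterior: Inv-Gamma(9.4 + 7/2, 8.6 + 21.542/2) = Inv-Gamma(12.90, 19.3710).
Mode = β/(α+1) = 19.3710/13.90 = 1.3936.

1.3936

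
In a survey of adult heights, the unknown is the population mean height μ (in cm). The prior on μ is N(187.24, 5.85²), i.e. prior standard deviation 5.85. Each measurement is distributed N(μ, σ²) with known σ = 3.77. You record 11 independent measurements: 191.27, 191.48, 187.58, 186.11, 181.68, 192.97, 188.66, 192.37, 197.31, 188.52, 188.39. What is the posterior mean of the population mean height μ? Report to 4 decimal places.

For Normal data with known variance σ², a Normal(μ₀, σ₀²) prior on μ is conjugate. Posterior precision = 1/σ₀² + n/σ²; posterior mean is the precision-weighted average of μ₀ and x̄.
Σxᵢ = 191.27 + 191.48 + 187.58 + 186.11 + 181.68 + 192.97 + 188.66 + 192.37 + 197.31 + 188.52 + 188.39 = 2086.34, so n·x̄ = 2086.34.
σ₀² = 5.85² = 34.2225, σ² = 3.77² = 14.2129; σ² + n·σ₀² = 14.2129 + 11·34.2225 = 390.6604.
Posterior mean = (μ₀/σ₀² + n·x̄/σ²)/(1/σ₀² + n/σ²) = (σ²·μ₀ + σ₀²·n·x̄)/(σ² + n·σ₀²) = (14.2129·187.24 + 34.2225·2086.34)/390.6604 = 74060.994046/390.6604 = 189.5790.

189.5790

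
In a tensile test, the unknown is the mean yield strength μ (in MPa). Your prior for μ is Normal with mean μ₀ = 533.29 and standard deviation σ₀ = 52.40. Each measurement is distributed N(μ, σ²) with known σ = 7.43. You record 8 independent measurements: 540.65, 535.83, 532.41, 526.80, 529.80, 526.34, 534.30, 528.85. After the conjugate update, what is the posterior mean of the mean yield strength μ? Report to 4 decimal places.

For Normal data with known variance σ², a Normal(μ₀, σ₀²) prior on μ is conjugate. Posterior precision = 1/σ₀² + n/σ²; posterior mean is the precision-weighted average of μ₀ and x̄.
Σxᵢ = 540.65 + 535.83 + 532.41 + 526.80 + 529.80 + 526.34 + 534.30 + 528.85 = 4254.98, so n·x̄ = 4254.98.
σ₀² = 52.40² = 2745.76, σ² = 7.43² = 55.2049; σ² + n·σ₀² = 55.2049 + 8·2745.76 = 22021.2849.
Posterior mean = (μ₀/σ₀² + n·x̄/σ²)/(1/σ₀² + n/σ²) = (σ²·μ₀ + σ₀²·n·x̄)/(σ² + n·σ₀²) = (55.2049·533.29 + 2745.76·4254.98)/22021.2849 = 11712594.105921/22021.2849 = 531.8761.

531.8761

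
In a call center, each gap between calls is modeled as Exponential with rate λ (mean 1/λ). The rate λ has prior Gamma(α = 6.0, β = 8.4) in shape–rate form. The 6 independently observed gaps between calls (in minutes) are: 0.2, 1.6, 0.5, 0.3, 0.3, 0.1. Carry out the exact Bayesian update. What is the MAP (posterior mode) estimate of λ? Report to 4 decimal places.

0.9649

With a Gamma(shape α, rate β) prior on the exponential rate λ, the posterior after n observations with total T = Σxᵢ is Gamma(α+n, β+T).
Sum of observations T = 3.0 minutes; n = 6.
Posterior: Gamma(6.0+6, 8.4+3.0) = Gamma(12.0, 11.4).
Mode = (α−1)/β = 0.9649.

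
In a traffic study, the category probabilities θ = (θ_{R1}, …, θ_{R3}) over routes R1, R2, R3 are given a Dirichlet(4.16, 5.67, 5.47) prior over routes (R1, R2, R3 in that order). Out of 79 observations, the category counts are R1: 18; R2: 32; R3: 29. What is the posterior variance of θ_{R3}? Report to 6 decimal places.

The Dirichlet prior is conjugate to the Multinomial likelihood: each posterior αⱼ = prior αⱼ + observed count nⱼ.
Posterior concentration: (22.16, 37.67, 34.47), total = 94.30.
Var[θ_j] = α_j(Σα−α_j)/((Σα)²(Σα+1)) = 34.47·59.83/(94.30²·95.30) = 0.002434.

0.002434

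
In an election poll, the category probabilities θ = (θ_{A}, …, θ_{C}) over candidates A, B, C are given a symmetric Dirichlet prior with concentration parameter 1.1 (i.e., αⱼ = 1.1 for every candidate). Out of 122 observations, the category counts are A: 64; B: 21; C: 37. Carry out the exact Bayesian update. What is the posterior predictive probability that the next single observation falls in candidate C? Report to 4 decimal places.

0.3041

The Dirichlet prior is conjugate to the Multinomial likelihood: each posterior αⱼ = prior αⱼ + observed count nⱼ.
Posterior concentration: (65.1, 22.1, 38.1), total = 125.3.
P(next = C | data) = α_{C}/Σα = 0.3041.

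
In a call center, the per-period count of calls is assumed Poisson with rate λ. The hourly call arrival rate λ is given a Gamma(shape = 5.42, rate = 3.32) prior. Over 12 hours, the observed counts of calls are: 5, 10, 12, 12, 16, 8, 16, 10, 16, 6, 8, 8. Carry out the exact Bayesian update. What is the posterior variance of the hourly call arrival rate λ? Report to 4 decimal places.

0.5642

With a Gamma(shape α, rate β) prior, the Poisson likelihood is conjugate: the posterior is Gamma(α + ΣXᵢ, β + n).
Sum of counts S = 127 over n = 12 hours.
Posterior: Gamma(α+S, β+n) = Gamma(5.42+127, 3.32+12) = Gamma(132.42, 15.32).
Var = α/β² = 132.42/15.32² = 0.5642.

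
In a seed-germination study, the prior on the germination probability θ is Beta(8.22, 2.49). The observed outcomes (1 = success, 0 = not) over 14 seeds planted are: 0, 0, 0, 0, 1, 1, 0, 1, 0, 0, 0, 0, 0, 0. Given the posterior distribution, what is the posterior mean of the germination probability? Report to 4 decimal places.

The Beta prior is conjugate to a Binomial/Bernoulli likelihood; the update adds successes to α and failures to β.
Posterior: Beta(α+k, β+n−k) = Beta(8.22+3, 2.49+11) = Beta(11.22, 13.49).
Posterior mean = α/(α+β) = 11.22/24.71 = 0.4541.

0.4541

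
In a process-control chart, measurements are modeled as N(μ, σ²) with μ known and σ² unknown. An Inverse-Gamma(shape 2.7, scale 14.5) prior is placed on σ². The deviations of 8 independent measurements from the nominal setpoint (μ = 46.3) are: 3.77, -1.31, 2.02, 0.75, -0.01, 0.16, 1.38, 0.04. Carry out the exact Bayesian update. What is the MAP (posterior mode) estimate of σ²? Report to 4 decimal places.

3.3444

With known mean μ and an Inverse-Gamma(α, β) prior on σ², the Normal likelihood is conjugate: posterior is Inv-Gamma(α + n/2, β + Σ(xᵢ−μ)²/2).
Σ(xᵢ−μ)² = (3.77)² + (-1.31)² + (2.02)² + (0.75)² + (-0.01)² + (0.16)² + (1.38)² + (0.04)² = 22.5036.
Posterior: Inv-Gamma(2.7 + 8/2, 14.5 + 22.5036/2) = Inv-Gamma(6.70, 25.75180).
Mode = β/(α+1) = 25.75180/7.70 = 3.3444.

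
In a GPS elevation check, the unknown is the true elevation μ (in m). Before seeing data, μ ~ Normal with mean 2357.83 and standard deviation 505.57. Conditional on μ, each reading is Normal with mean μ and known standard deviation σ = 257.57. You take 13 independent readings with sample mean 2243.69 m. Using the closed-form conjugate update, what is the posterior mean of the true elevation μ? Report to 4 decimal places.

For Normal data with known variance σ², a Normal(μ₀, σ₀²) prior on μ is conjugate. Posterior precision = 1/σ₀² + n/σ²; posterior mean is the precision-weighted average of μ₀ and x̄.
n·x̄ = 13·2243.69 = 29167.97.
σ₀² = 505.57² = 255601.0249, σ² = 257.57² = 66342.3049; σ² + n·σ₀² = 66342.3049 + 13·255601.0249 = 3389155.6286.
Posterior mean = (μ₀/σ₀² + n·x̄/σ²)/(1/σ₀² + n/σ²) = (σ²·μ₀ + σ₀²·n·x̄)/(σ² + n·σ₀²) = (66342.3049·2357.83 + 255601.0249·29167.97)/3389155.6286 = 7611786903.01482/3389155.6286 = 2245.9243.

2245.9243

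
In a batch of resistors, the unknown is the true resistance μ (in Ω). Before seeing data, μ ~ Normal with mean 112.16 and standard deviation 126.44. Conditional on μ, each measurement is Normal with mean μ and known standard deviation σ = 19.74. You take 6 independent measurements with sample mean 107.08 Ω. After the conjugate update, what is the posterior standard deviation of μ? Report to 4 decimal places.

For Normal data with known variance σ², a Normal(μ₀, σ₀²) prior on μ is conjugate. Posterior precision = 1/σ₀² + n/σ²; posterior mean is the precision-weighted average of μ₀ and x̄.
σ₀² = 126.44² = 15987.0736, σ² = 19.74² = 389.6676; σ² + n·σ₀² = 389.6676 + 6·15987.0736 = 96312.1092.
Posterior precision = 1/σ₀² + n/σ² = 1/15987.0736 + 6/389.6676 = (σ² + n·σ₀²)/(σ₀²σ²) = 96312.1092/(15987.0736·389.6676); posterior variance σₙ² = σ₀²σ²/(σ² + n·σ₀²) = 15987.0736·389.6676/96312.1092 = 64.681842.
Posterior SD = √σₙ² = √(15987.0736·389.6676/96312.1092) = 8.0425.

8.0425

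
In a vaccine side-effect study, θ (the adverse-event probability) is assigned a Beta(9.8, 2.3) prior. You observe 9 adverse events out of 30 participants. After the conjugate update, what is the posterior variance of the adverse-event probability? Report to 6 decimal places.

The Beta prior is conjugate to a Binomial/Bernoulli likelihood; the update adds successes to α and failures to β.
Posterior: Beta(α+k, β+n−k) = Beta(9.8+9, 2.3+21) = Beta(18.8, 23.3).
Var = αβ/((α+β)²(α+β+1)) = 18.8·23.3/(42.1²·43.1) = 0.005734.

0.005734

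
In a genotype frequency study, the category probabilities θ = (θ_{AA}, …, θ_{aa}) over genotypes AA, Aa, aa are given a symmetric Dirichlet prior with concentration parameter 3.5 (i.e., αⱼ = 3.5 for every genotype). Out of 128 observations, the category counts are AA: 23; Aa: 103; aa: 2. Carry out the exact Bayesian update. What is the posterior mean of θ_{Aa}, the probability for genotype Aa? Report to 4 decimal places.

The Dirichlet prior is conjugate to the Multinomial likelihood: each posterior αⱼ = prior αⱼ + observed count nⱼ.
Posterior concentration: (26.5, 106.5, 5.5), total = 138.5.
E[θ_{Aa}|data] = α_{Aa}/Σα = 106.5/138.5 = 0.7690.

0.7690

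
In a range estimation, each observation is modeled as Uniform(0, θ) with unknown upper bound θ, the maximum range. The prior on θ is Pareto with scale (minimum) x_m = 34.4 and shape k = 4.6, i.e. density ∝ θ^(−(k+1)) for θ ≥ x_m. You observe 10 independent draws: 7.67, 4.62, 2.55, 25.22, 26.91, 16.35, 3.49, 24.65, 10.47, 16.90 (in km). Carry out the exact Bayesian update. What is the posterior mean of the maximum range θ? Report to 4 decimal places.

A Pareto(scale x_m, shape k) prior on the upper bound θ of Uniform(0, θ) is conjugate: posterior is Pareto(max(x_m, max xᵢ), k + n).
Sample maximum = 26.91; prior scale x_m = 34.4 → posterior scale = max = 34.40.
Posterior shape = 4.6 + 10 = 14.6.
E[θ|data] = k·x_m/(k−1) = 14.6·34.40/13.6 = 36.9294.

36.9294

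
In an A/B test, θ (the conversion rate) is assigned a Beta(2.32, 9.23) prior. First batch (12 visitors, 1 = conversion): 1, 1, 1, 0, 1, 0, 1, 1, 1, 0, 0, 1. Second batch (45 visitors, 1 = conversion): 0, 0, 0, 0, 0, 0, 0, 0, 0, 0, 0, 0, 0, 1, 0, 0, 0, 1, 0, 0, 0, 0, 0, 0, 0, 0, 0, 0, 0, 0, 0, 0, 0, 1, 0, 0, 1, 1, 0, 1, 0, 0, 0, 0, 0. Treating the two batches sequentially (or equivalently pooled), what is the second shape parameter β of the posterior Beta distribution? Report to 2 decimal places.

The Beta prior is conjugate to a Binomial/Bernoulli likelihood; the update adds successes to α and failures to β.
After batch 1: Beta(2.32+8, 9.23+4) = Beta(10.32, 13.23).
After batch 2: Beta(10.32+6, 13.23+39) = Beta(16.32, 52.23).
Posterior β = 52.23.

52.23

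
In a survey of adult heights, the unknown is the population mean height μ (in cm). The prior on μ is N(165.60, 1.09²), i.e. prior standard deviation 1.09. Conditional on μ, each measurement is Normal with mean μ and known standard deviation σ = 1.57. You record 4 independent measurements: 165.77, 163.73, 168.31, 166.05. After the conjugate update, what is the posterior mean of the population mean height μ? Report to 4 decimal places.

165.8403

For Normal data with known variance σ², a Normal(μ₀, σ₀²) prior on μ is conjugate. Posterior precision = 1/σ₀² + n/σ²; posterior mean is the precision-weighted average of μ₀ and x̄.
Σxᵢ = 165.77 + 163.73 + 168.31 + 166.05 = 663.86, so n·x̄ = 663.86.
σ₀² = 1.09² = 1.1881, σ² = 1.57² = 2.4649; σ² + n·σ₀² = 2.4649 + 4·1.1881 = 7.2173.
Posterior mean = (μ₀/σ₀² + n·x̄/σ²)/(1/σ₀² + n/σ²) = (σ²·μ₀ + σ₀²·n·x̄)/(σ² + n·σ₀²) = (2.4649·165.60 + 1.1881·663.86)/7.2173 = 1196.919506/7.2173 = 165.8403.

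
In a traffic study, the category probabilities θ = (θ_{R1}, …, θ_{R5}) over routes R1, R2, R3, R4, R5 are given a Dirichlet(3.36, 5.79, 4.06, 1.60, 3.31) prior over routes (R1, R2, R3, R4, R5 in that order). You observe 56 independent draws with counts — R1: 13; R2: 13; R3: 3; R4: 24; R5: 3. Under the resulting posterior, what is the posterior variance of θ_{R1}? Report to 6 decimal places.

0.002290

The Dirichlet prior is conjugate to the Multinomial likelihood: each posterior αⱼ = prior αⱼ + observed count nⱼ.
Posterior concentration: (16.36, 18.79, 7.06, 25.60, 6.31), total = 74.12.
Var[θ_j] = α_j(Σα−α_j)/((Σα)²(Σα+1)) = 16.36·57.76/(74.12²·75.12) = 0.002290.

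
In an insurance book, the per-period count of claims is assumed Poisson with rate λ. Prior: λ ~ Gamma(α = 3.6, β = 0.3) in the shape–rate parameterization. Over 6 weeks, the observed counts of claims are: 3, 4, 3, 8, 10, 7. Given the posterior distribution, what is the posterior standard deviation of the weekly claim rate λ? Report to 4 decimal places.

With a Gamma(shape α, rate β) prior, the Poisson likelihood is conjugate: the posterior is Gamma(α + ΣXᵢ, β + n).
Sum of counts S = 35 over n = 6 weeks.
Posterior: Gamma(α+S, β+n) = Gamma(3.6+35, 0.3+6) = Gamma(38.6, 6.3).
SD = √α/β = √38.6/6.3 = 0.9862.

0.9862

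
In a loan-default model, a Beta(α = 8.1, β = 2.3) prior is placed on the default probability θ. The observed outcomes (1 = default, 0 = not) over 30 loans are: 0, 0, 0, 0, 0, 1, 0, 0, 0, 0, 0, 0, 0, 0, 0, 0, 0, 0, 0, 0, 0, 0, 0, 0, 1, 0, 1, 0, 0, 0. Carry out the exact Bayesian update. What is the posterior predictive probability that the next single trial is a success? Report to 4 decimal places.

The Beta prior is conjugate to a Binomial/Bernoulli likelihood; the update adds successes to α and failures to β.
Posterior: Beta(α+k, β+n−k) = Beta(8.1+3, 2.3+27) = Beta(11.1, 29.3).
For a single future Bernoulli trial, P(success | data) = α/(α+β) = 0.2748.

0.2748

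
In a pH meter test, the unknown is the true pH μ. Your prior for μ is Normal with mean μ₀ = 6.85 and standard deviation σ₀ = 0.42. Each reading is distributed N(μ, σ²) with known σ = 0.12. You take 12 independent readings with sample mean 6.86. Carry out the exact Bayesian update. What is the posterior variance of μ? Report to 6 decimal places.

For Normal data with known variance σ², a Normal(μ₀, σ₀²) prior on μ is conjugate. Posterior precision = 1/σ₀² + n/σ²; posterior mean is the precision-weighted average of μ₀ and x̄.
σ₀² = 0.42² = 0.1764, σ² = 0.12² = 0.0144; σ² + n·σ₀² = 0.0144 + 12·0.1764 = 2.1312.
Posterior precision = 1/σ₀² + n/σ² = 1/0.1764 + 12/0.0144 = (σ² + n·σ₀²)/(σ₀²σ²) = 2.1312/(0.1764·0.0144); posterior variance σₙ² = σ₀²σ²/(σ² + n·σ₀²) = 0.1764·0.0144/2.1312 = 0.001192.

0.001192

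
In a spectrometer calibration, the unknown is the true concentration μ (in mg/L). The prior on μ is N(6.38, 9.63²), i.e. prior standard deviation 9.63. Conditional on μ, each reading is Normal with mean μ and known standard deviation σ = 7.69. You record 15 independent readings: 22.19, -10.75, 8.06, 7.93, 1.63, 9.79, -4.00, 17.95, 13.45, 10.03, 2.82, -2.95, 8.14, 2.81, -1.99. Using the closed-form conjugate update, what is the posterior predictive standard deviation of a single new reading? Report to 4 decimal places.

7.9321

For Normal data with known variance σ², a Normal(μ₀, σ₀²) prior on μ is conjugate. Posterior precision = 1/σ₀² + n/σ²; posterior mean is the precision-weighted average of μ₀ and x̄.
σ₀² = 9.63² = 92.7369, σ² = 7.69² = 59.1361; σ² + n·σ₀² = 59.1361 + 15·92.7369 = 1450.1896.
Posterior precision = 1/σ₀² + n/σ² = 1/92.7369 + 15/59.1361 = (σ² + n·σ₀²)/(σ₀²σ²) = 1450.1896/(92.7369·59.1361); posterior variance σₙ² = σ₀²σ²/(σ² + n·σ₀²) = 92.7369·59.1361/1450.1896 = 3.781642.
Predictive variance for one new observation = σₙ² + σ² = 92.7369·59.1361/1450.1896 + 59.1361 = σ²·(σ₀² + 1450.1896)/1450.1896 = 59.1361·1542.9265/1450.1896 = 62.917742; SD = √(59.1361·1542.9265/1450.1896) = 7.9321.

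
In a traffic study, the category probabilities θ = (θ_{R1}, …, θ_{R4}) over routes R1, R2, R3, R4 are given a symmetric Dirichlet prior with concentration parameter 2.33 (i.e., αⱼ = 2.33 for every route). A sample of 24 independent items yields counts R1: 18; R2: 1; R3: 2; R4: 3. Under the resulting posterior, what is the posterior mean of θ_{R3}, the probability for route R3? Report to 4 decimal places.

0.1300

The Dirichlet prior is conjugate to the Multinomial likelihood: each posterior αⱼ = prior αⱼ + observed count nⱼ.
Posterior concentration: (20.33, 3.33, 4.33, 5.33), total = 33.32.
E[θ_{R3}|data] = α_{R3}/Σα = 4.33/33.32 = 0.1300.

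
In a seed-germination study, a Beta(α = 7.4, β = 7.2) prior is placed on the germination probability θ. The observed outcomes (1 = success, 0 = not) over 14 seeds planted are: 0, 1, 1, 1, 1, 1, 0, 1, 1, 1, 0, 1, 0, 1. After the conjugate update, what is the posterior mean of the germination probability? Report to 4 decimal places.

0.6084

The Beta prior is conjugate to a Binomial/Bernoulli likelihood; the update adds successes to α and failures to β.
Posterior: Beta(α+k, β+n−k) = Beta(7.4+10, 7.2+4) = Beta(17.4, 11.2).
Posterior mean = α/(α+β) = 17.4/28.6 = 0.6084.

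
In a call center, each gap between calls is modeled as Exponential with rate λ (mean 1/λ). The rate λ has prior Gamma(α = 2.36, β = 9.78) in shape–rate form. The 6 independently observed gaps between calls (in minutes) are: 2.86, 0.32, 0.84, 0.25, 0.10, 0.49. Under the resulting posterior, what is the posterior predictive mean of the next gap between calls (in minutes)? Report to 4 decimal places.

1.9891

With a Gamma(shape α, rate β) prior on the exponential rate λ, the posterior after n observations with total T = Σxᵢ is Gamma(α+n, β+T).
Sum of observations T = 4.86 minutes; n = 6.
Posterior: Gamma(2.36+6, 9.78+4.86) = Gamma(8.36, 14.64).
The predictive distribution for the next observation is Lomax; its mean is β/(α−1) = 14.64/7.36 = 1.9891.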